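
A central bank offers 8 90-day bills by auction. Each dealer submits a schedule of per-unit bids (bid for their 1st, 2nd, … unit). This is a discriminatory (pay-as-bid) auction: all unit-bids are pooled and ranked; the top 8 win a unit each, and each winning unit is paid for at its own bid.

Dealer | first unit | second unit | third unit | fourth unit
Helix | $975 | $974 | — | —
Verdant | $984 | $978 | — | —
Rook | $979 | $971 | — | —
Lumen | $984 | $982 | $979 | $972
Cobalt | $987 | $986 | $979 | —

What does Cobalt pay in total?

Pooled unit-bids ranked (top 8): 987 (Cobalt-1), 986 (Cobalt-2), 984 (Verdant-1), 984 (Lumen-1), 982 (Lumen-2), 979 (Rook-1), 979 (Lumen-3), 979 (Cobalt-3)
Next rejected bid: $978 (not a price — pay-as-bid).
Cobalt's winning unit-bids: 987 + 986 + 979 = $2,952.

Cobalt pays $2,952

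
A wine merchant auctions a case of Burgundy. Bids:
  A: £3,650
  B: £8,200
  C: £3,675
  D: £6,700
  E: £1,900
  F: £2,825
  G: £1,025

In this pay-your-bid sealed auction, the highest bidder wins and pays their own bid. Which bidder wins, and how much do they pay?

B pays £8,200

Bids ranked: 8,200 (B) > 6,700 (D) > 3,675 (C) > 3,650 (A) > 2,825 (F) > 1,900 (E) > …
B is highest → pays own bid, £8,200.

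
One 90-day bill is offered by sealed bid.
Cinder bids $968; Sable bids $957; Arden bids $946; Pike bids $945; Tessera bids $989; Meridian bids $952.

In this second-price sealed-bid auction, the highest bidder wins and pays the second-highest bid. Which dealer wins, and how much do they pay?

Tessera pays $968

Sorting bids: 989 (Tessera) > 968 (Cinder) > 957 (Sable) > 952 (Meridian) > 946 (Arden) > 945 (Pike)
Tessera is highest; pays the second-highest bid, $968.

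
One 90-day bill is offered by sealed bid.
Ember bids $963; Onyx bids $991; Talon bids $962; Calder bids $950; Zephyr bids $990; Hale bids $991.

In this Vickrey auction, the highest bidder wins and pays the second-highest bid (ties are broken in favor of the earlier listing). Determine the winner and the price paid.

Bids in order: 991 (Onyx) > 991 (Hale) > 990 (Zephyr) > 963 (Ember) > 962 (Talon) > 950 (Calder)
Tie at $991 → Onyx wins by tie-break.
Onyx is highest; pays the second-highest bid, $991.

Onyx pays $991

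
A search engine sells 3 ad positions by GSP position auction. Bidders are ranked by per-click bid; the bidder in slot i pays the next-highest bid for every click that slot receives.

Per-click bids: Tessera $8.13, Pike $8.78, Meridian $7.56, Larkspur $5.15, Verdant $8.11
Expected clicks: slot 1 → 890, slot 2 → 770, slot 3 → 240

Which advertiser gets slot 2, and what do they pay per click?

Tessera; $8.11 per click

Sorting advertisers: $8.78 (Pike) > $8.13 (Tessera) > $8.11 (Verdant) > $7.56 (Meridian) > …
Slot 2 goes to the second-ranked bidder, Tessera, who pays the next bid down: $8.11/click.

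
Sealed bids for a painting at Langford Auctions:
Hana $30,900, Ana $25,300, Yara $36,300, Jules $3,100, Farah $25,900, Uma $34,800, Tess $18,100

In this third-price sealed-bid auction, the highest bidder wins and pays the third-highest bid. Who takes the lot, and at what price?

Yara pays $30,900

Sorting bids: 36,300 (Yara) > 34,800 (Uma) > 30,900 (Hana) > 25,900 (Farah) > 25,300 (Ana) > 18,100 (Tess) > …
Yara wins; payment is bid #3 in the ranking = $30,900.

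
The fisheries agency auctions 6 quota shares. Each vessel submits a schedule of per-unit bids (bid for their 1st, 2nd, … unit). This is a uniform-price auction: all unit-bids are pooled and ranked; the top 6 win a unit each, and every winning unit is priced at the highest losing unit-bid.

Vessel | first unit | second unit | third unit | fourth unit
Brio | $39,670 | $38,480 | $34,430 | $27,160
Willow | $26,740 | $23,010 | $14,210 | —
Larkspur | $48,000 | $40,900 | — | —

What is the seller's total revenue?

Merging the schedules and taking the best 6: 48,000 (Larkspur-1), 40,900 (Larkspur-2), 39,670 (Brio-1), 38,480 (Brio-2), 34,430 (Brio-3), 27,160 (Brio-4)
Highest rejected unit-bid = $26,740.
Allocation: Brio 4, Larkspur 2. Every unit priced at $26,740.
Revenue = 6 × 26,740 = $160,440.

Total revenue: $160,440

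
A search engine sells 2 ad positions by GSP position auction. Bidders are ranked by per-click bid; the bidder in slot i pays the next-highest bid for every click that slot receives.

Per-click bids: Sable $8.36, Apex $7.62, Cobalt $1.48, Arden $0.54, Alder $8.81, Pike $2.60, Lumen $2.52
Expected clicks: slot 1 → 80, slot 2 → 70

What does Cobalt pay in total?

Sorting advertisers: $8.81 (Alder) > $8.36 (Sable) > $7.62 (Apex) > …
Cobalt ranks below slot 2 → no slot, pays nothing.

Cobalt pays $0.00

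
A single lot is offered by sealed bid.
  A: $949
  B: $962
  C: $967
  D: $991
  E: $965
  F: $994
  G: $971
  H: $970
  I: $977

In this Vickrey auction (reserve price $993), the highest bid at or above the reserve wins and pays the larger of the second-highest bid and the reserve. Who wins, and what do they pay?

F pays $993

Rule: the highest bid at or above the reserve wins and pays the larger of the second-highest bid and the reserve.
Bids in order: 994 (F) > 991 (D) > 977 (I) > 971 (G) > 970 (H) > 967 (C) > …
Highest eligible bid: F at $994.
Second-highest bid $991 is below the reserve $993, so the reserve binds → payment $993.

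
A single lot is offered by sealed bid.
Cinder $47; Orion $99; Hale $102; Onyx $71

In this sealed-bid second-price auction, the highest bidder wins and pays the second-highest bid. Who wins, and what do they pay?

Sorting bids: 102 (Hale) > 99 (Orion) > 71 (Onyx) > 47 (Cinder)
Second-price: Hale pays Orion's bid of $99.

Hale pays $99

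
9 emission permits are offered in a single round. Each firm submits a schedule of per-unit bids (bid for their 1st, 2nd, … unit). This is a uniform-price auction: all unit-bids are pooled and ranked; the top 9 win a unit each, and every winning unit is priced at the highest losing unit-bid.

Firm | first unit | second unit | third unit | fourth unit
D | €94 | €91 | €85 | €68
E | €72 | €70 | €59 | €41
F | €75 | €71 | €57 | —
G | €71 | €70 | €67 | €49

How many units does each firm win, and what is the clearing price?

D 3, E 2, F 2, G 2; clearing price €68

Pooled unit-bids ranked (top 9): 94 (D-1), 91 (D-2), 85 (D-3), 75 (F-1), 72 (E-1), 71 (F-2), 71 (G-1), 70 (E-2), 70 (G-2)
The (k+1)-th unit-bid is €68.
Allocation: D 3, E 2, F 2, G 2.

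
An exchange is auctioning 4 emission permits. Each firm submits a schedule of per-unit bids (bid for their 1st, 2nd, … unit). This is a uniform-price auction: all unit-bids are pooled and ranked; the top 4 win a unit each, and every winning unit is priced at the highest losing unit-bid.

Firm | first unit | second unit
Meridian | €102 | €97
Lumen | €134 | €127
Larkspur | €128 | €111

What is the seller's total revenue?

Merging the schedules and taking the best 4: 134 (Lumen-1), 128 (Larkspur-1), 127 (Lumen-2), 111 (Larkspur-2)
Highest rejected unit-bid = €102.
Allocation: Larkspur 2, Lumen 2. Every unit priced at €102.
Revenue = 4 × 102 = €408.

Total revenue: €408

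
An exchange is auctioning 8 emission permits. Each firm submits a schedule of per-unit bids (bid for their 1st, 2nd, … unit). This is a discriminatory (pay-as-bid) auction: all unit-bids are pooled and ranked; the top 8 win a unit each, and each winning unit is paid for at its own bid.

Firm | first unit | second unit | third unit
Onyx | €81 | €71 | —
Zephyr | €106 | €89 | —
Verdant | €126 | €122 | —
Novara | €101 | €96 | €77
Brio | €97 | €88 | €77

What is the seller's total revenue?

Total revenue: €825

All unit-bids, highest first — top 8: 126 (Verdant-1), 122 (Verdant-2), 106 (Zephyr-1), 101 (Novara-1), 97 (Brio-1), 96 (Novara-2), 89 (Zephyr-2), 88 (Brio-2)
Next rejected bid: €81 (not a price — pay-as-bid).
Each winning unit pays its own bid.
Revenue = 126 + 122 + 106 + 101 + 97 + 96 + 89 + 88 = €825.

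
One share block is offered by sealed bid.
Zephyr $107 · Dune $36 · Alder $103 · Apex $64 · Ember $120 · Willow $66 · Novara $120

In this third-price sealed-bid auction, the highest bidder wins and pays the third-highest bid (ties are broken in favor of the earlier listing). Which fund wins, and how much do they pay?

Ember pays $107

Rule: the highest bidder wins and pays the third-highest bid.
Bids in order: 120 (Ember) > 120 (Novara) > 107 (Zephyr) > 103 (Alder) > 66 (Willow) > 64 (Apex) > …
Tie at $120 → Ember wins by tie-break.
Ember is highest; pays the third-highest bid, $107.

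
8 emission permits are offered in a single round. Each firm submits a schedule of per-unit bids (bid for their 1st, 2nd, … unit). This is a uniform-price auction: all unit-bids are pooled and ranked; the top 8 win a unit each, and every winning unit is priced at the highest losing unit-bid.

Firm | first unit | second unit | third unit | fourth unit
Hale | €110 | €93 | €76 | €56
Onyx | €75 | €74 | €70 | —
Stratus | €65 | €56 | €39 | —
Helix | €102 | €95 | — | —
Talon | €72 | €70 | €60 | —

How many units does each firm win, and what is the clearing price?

Hale 3, Helix 2, Onyx 2, Talon 1; clearing price €70

All unit-bids, highest first — top 8: 110 (Hale-1), 102 (Helix-1), 95 (Helix-2), 93 (Hale-2), 76 (Hale-3), 75 (Onyx-1), 74 (Onyx-2), 72 (Talon-1)
Highest rejected unit-bid = €70.
Allocation: Hale 3, Helix 2, Onyx 2, Talon 1.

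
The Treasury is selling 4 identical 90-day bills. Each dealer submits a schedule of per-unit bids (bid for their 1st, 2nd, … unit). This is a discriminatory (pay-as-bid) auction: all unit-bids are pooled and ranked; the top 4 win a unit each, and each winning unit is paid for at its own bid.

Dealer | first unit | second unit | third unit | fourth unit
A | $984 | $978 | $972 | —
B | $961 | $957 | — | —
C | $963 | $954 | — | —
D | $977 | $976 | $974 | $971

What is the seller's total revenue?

Merging the schedules and taking the best 4: 984 (A-1), 978 (A-2), 977 (D-1), 976 (D-2)
Next rejected bid: $974 (not a price — pay-as-bid).
Each winning unit pays its own bid.
Revenue = 984 + 978 + 977 + 976 = $3,915.

Total revenue: $3,915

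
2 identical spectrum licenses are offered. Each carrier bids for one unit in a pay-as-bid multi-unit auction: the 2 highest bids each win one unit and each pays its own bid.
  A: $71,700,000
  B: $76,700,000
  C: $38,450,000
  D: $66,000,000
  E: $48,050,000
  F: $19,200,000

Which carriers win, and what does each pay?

Bids ranked high→low: 76,700,000 (B), 71,700,000 (A), 66,000,000 (D), 48,050,000 (E), …
Top 2: B, A.
Each winner pays its own bid: B $76,700,000, A $71,700,000.

B $76,700,000, A $71,700,000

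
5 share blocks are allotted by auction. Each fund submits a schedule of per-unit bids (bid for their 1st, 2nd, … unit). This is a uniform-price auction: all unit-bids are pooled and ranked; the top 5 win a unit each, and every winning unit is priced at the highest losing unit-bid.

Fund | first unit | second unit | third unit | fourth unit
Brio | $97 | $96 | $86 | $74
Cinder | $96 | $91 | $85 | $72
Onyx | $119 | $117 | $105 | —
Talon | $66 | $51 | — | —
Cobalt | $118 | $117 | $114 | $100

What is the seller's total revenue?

Total revenue: $525

Pooled unit-bids ranked (top 5): 119 (Onyx-1), 118 (Cobalt-1), 117 (Onyx-2), 117 (Cobalt-2), 114 (Cobalt-3)
Highest rejected unit-bid = $105.
Allocation: Cobalt 3, Onyx 2. Every unit priced at $105.
Revenue = 5 × 105 = $525.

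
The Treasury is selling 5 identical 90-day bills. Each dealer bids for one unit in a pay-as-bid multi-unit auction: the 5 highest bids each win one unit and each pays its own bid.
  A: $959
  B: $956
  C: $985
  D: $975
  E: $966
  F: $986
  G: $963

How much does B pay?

B pays $0

Bids ranked high→low: 986 (F), 985 (C), 975 (D), 966 (E), 963 (G), 959 (A), 956 (B)
Winners (5 units): F, C, D, E, G.
B does not win → $0.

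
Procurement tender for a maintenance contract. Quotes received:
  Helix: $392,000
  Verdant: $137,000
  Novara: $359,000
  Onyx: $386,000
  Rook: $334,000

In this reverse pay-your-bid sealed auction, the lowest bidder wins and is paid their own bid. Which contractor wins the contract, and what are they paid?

Rule: the lowest bidder wins and is paid their own bid.
Bids in order: 137,000 (Verdant) < 334,000 (Rook) < 359,000 (Novara) < 386,000 (Onyx) < 392,000 (Helix)
First-price: Verdant is paid what they bid, $137,000.

Verdant is paid $137,000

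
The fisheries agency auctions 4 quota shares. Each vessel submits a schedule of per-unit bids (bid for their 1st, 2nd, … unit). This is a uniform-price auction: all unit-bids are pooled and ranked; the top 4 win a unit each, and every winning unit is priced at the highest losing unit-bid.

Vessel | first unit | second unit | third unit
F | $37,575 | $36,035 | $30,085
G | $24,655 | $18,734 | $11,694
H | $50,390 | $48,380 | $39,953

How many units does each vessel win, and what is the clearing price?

Pooled unit-bids ranked (top 4): 50,390 (H-1), 48,380 (H-2), 39,953 (H-3), 37,575 (F-1)
First bid not allocated: $36,035.
Allocation: F 1, H 3.

F 1, H 3; clearing price $36,035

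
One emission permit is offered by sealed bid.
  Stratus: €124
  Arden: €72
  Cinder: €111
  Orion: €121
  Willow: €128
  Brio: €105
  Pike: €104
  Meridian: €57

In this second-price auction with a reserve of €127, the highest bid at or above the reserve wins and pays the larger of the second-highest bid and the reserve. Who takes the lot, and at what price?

Willow pays €127

Bids in order: 128 (Willow) > 124 (Stratus) > 121 (Orion) > 111 (Cinder) > 105 (Brio) > 104 (Pike) > …
Willow has the top bid at or above the reserve (€128).
max(second-highest €124, reserve €127) = €127.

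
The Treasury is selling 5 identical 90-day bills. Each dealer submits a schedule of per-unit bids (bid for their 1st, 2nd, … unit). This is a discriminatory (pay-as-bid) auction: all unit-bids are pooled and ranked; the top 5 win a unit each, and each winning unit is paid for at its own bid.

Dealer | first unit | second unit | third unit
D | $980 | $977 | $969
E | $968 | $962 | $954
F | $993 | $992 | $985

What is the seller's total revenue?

Merging the schedules and taking the best 5: 993 (F-1), 992 (F-2), 985 (F-3), 980 (D-1), 977 (D-2)
Next rejected bid: $969 (not a price — pay-as-bid).
Each winning unit pays its own bid.
Revenue = 993 + 992 + 985 + 980 + 977 = $4,927.

Total revenue: $4,927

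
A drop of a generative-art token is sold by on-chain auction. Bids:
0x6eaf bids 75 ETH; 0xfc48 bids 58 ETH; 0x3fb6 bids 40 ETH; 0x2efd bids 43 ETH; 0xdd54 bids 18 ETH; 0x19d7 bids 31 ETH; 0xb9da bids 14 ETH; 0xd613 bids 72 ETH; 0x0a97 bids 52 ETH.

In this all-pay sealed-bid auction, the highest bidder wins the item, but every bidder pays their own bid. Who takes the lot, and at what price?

0x6eaf pays 75 ETH

All-pay sealed-bid auction: the highest bidder wins the item, but every bidder pays their own bid.
Sorting bids: 75 (0x6eaf) > 72 (0xd613) > 58 (0xfc48) > 52 (0x0a97) > 43 (0x2efd) > 40 (0x3fb6) > …
0x6eaf is highest and takes the item; every bidder forfeits their bid.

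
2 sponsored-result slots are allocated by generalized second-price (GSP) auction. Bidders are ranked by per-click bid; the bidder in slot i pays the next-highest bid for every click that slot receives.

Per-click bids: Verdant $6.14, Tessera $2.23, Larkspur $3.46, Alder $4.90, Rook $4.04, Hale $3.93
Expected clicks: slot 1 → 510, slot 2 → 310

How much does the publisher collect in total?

Total revenue: $3751.40

Per-click bids in order: $6.14 (Verdant) > $4.90 (Alder) > $4.04 (Rook) > …
Slot 1: Verdant pays $4.90 × 510 = $2499.00
Slot 2: Alder pays $4.04 × 310 = $1252.40
Total = $3751.40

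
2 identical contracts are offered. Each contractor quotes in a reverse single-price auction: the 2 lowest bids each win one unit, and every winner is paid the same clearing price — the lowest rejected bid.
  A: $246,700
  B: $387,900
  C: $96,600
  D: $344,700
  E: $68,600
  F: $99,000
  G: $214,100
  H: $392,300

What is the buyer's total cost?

Bids ranked low→high: 68,600 (E), 96,600 (C), 99,000 (F), 214,100 (G), …
Lowest 2: E, C.
First losing bid is F's $99,000, which sets the uniform price.
Total cost = 2 × $99,000 = $198,000.

Total cost: $198,000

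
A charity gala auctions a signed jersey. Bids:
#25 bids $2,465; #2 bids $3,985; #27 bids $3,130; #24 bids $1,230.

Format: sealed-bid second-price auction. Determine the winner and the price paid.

Sorting bids: 3,985 (#2) > 3,130 (#27) > 2,465 (#25) > 1,230 (#24)
#2 wins with the highest bid; price is set by the runner-up at $3,130.

#2 pays $3,130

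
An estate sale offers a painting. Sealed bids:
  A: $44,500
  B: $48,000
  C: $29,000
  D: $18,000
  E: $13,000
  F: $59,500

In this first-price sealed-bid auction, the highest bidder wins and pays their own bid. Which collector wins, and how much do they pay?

F pays $59,500

Bids ranked: 59,500 (F) > 48,000 (B) > 44,500 (A) > 29,000 (C) > 18,000 (D) > 13,000 (E)
First-price: F pays what they bid, $59,500.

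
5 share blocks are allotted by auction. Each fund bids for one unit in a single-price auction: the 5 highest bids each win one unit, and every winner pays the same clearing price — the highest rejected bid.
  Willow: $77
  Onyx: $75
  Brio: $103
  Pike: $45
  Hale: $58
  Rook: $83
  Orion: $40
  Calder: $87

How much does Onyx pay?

Sorting: 103 (Brio), 87 (Calder), 83 (Rook), 77 (Willow), 75 (Onyx), 58 (Hale), 45 (Pike), …
The 5 highest are Brio, Calder, Rook, Willow, Onyx.
Highest unsuccessful bid: $58 → clearing price.
Onyx wins → pays $58.

Onyx pays $58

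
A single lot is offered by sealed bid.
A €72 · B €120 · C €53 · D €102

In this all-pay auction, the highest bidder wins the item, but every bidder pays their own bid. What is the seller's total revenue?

Total revenue: €347

Bids ranked: 120 (B) > 102 (D) > 72 (A) > 53 (C)
B wins with the top bid; all bids are sunk regardless.
Every bidder forfeits their bid regardless of winning.
Revenue = 72 + 120 + 53 + 102 = €347.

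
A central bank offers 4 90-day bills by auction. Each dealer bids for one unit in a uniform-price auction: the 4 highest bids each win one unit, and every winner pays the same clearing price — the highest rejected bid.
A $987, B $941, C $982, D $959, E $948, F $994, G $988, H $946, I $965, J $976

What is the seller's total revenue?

Total revenue: $3,904

Sorting: 994 (F), 988 (G), 987 (A), 982 (C), 976 (J), 965 (I), …
The 4 highest are F, G, A, C.
First losing bid is J's $976, which sets the uniform price.
Total revenue = 4 × $976 = $3,904.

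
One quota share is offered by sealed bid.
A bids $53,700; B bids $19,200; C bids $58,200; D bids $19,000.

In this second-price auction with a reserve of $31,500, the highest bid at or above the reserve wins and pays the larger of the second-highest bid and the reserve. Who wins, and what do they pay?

C pays $53,700

Rule: the highest bid at or above the reserve wins and pays the larger of the second-highest bid and the reserve.
Bids in order: 58,200 (C) > 53,700 (A) > 19,200 (B) > 19,000 (D)
C has the top bid at or above the reserve ($58,200).
max(second-highest $53,700, reserve $31,500) = $53,700; the reserve does not bind.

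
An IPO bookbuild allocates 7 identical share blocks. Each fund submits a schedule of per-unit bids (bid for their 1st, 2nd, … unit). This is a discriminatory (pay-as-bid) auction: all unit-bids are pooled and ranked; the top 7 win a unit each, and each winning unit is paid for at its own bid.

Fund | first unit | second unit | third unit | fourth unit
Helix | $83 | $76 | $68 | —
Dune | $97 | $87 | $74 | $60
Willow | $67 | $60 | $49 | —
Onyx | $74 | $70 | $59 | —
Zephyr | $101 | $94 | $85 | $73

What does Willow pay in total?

Willow pays $0

Merging the schedules and taking the best 7: 101 (Zephyr-1), 97 (Dune-1), 94 (Zephyr-2), 87 (Dune-2), 85 (Zephyr-3), 83 (Helix-1), 76 (Helix-2)
Next rejected bid: $74 (not a price — pay-as-bid).
Willow wins no units.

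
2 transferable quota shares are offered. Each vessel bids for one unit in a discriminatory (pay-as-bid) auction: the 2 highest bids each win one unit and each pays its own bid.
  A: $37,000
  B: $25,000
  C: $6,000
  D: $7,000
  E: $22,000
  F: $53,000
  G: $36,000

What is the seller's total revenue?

Total revenue: $90,000

Ordering the bids: 53,000 (F), 37,000 (A), 36,000 (G), 25,000 (B), …
Top 2: F, A.
Total revenue = 53,000 + 37,000 = $90,000.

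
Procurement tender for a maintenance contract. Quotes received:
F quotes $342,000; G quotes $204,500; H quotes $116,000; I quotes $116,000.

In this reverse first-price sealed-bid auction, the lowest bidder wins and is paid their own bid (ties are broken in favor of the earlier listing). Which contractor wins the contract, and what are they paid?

H is paid $116,000

Bids in order: 116,000 (H) < 116,000 (I) < 204,500 (G) < 342,000 (F)
Tie at $116,000 → H wins by tie-break.
First-price: H is paid what they bid, $116,000.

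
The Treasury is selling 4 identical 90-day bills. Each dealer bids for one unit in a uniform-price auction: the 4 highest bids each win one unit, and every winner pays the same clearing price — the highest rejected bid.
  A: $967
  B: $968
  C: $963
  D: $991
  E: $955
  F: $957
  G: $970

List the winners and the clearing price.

Bids ranked high→low: 991 (D), 970 (G), 968 (B), 967 (A), 963 (C), 957 (F), …
Winners (4 units): D, G, B, A.
First losing bid is C's $963, which sets the uniform price.

D, G, B, A; each pays $963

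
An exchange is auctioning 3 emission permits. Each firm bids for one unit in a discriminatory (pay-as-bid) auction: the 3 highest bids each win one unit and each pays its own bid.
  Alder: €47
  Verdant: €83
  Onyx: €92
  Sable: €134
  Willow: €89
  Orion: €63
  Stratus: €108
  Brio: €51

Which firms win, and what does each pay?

Sable €134, Stratus €108, Onyx €92

Sorting: 134 (Sable), 108 (Stratus), 92 (Onyx), 89 (Willow), 83 (Verdant), …
The 3 highest are Sable, Stratus, Onyx.
Each winner pays its own bid: Sable €134, Stratus €108, Onyx €92.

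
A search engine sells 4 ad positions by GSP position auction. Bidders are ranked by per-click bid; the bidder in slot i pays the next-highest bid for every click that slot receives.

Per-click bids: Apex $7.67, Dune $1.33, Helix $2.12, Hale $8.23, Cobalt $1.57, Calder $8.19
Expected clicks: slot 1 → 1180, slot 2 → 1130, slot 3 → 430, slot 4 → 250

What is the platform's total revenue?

Per-click bids in order: $8.23 (Hale) > $8.19 (Calder) > $7.67 (Apex) > $2.12 (Helix) > $1.57 (Cobalt) > …
Slot 1: Hale pays $8.19 × 1180 = $9664.20
Slot 2: Calder pays $7.67 × 1130 = $8667.10
Slot 3: Apex pays $2.12 × 430 = $911.60
Slot 4: Helix pays $1.57 × 250 = $392.50
Total = $19635.40

Total revenue: $19635.40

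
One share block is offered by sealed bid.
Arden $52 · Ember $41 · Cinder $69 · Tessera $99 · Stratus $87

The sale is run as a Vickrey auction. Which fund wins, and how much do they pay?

Tessera pays $87

Bids ranked: 99 (Tessera) > 87 (Stratus) > 69 (Cinder) > 52 (Arden) > 41 (Ember)
Tessera wins with the highest bid; price is set by the runner-up at $87.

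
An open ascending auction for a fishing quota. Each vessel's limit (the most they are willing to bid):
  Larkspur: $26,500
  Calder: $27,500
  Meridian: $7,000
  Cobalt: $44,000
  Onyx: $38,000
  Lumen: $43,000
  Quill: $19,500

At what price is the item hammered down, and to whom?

Sorting limits: 44,000 (Cobalt) > 43,000 (Lumen) > 38,000 (Onyx) > 27,500 (Calder) > 26,500 (Larkspur) > 19,500 (Quill) > …
Once the price passes $43,000, only Cobalt is left; the hammer falls at Lumen's limit of $43,000.

Cobalt wins at $43,000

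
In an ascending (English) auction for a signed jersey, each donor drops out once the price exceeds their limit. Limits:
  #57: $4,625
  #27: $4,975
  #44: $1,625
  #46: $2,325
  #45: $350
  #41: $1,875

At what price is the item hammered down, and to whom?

#27 wins at $4,625

Ascending (English) auction: the price rises until one bidder remains; the winner pays the price at which the last rival dropped out.
Limits in order: 4,975 (#27) > 4,625 (#57) > 2,325 (#46) > 1,875 (#41) > 1,625 (#44) > 350 (#45)
#57 is the last rival to drop out, at $4,625; #27 remains and wins at that price.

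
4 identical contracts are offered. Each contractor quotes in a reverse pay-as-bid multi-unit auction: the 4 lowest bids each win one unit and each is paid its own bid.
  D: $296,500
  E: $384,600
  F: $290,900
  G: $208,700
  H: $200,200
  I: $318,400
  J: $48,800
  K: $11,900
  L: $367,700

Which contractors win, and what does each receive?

Ordering the bids: 11,900 (K), 48,800 (J), 200,200 (H), 208,700 (G), 290,900 (F), 296,500 (D), …
Lowest 4: K, J, H, G.
Each winner is paid its own bid: K $11,900, J $48,800, H $200,200, G $208,700.

K $11,900, J $48,800, H $200,200, G $208,700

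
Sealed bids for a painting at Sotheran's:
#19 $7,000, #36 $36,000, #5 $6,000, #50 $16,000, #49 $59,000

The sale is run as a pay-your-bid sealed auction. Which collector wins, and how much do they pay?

#49 pays $59,000

Bids in order: 59,000 (#49) > 36,000 (#36) > 16,000 (#50) > 7,000 (#19) > 6,000 (#5)
#49 is highest → pays own bid, $59,000.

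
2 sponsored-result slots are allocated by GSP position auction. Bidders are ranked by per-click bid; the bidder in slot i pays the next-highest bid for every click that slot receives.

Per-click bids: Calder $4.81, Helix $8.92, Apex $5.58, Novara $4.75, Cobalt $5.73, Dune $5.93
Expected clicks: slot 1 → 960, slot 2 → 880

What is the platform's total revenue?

Ranked by bid: $8.92 (Helix) > $5.93 (Dune) > $5.73 (Cobalt) > …
Slot 1: Helix pays $5.93 × 960 = $5692.80
Slot 2: Dune pays $5.73 × 880 = $5042.40
Total = $10735.20

Total revenue: $10735.20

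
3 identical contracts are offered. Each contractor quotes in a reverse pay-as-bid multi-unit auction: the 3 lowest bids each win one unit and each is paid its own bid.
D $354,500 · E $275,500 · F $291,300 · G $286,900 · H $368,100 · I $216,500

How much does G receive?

G is paid $286,900

Sorting: 216,500 (I), 275,500 (E), 286,900 (G), 291,300 (F), 354,500 (D), …
Winners (3 units): I, E, G.
G wins → own bid $286,900.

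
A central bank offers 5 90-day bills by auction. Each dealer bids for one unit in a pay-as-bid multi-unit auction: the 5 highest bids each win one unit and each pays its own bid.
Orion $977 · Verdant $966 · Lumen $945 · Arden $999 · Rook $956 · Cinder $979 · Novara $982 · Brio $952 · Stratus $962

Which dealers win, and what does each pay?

Arden $999, Novara $982, Cinder $979, Orion $977, Verdant $966

Bids ranked high→low: 999 (Arden), 982 (Novara), 979 (Cinder), 977 (Orion), 966 (Verdant), 962 (Stratus), 956 (Rook), …
Top 5: Arden, Novara, Cinder, Orion, Verdant.
Each winner pays its own bid: Arden $999, Novara $982, Cinder $979, Orion $977, Verdant $966.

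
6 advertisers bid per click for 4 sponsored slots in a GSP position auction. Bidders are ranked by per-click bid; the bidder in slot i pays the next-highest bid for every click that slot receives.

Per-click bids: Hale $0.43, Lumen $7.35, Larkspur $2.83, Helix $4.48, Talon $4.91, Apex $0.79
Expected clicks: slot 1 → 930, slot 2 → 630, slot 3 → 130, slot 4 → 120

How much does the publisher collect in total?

Total revenue: $7851.40

Sorting advertisers: $7.35 (Lumen) > $4.91 (Talon) > $4.48 (Helix) > $2.83 (Larkspur) > $0.79 (Apex) > …
Slot 1: Lumen pays $4.91 × 930 = $4566.30
Slot 2: Talon pays $4.48 × 630 = $2822.40
Slot 3: Helix pays $2.83 × 130 = $367.90
Slot 4: Larkspur pays $0.79 × 120 = $94.80
Total = $7851.40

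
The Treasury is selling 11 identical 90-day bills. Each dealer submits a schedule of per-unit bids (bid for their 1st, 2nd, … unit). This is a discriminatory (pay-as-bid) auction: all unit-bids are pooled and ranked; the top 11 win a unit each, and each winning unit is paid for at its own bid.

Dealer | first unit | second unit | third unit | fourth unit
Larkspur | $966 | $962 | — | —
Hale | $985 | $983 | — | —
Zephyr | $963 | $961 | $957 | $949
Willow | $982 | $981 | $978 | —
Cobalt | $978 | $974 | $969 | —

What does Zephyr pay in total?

All unit-bids, highest first — top 11: 985 (Hale-1), 983 (Hale-2), 982 (Willow-1), 981 (Willow-2), 978 (Willow-3), 978 (Cobalt-1), 974 (Cobalt-2), 969 (Cobalt-3), 966 (Larkspur-1), 963 (Zephyr-1), 962 (Larkspur-2)
Next rejected bid: $961 (not a price — pay-as-bid).
Zephyr's winning unit-bids: 963 = $963.

Zephyr pays $963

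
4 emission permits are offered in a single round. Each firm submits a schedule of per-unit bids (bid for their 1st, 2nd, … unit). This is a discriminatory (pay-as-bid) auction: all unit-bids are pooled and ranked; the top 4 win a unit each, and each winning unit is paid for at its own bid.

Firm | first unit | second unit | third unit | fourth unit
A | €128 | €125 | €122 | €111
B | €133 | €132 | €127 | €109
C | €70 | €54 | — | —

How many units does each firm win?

All unit-bids, highest first — top 4: 133 (B-1), 132 (B-2), 128 (A-1), 127 (B-3)
Next rejected bid: €125 (not a price — pay-as-bid).
Allocation: A 1, B 3.

A 1, B 3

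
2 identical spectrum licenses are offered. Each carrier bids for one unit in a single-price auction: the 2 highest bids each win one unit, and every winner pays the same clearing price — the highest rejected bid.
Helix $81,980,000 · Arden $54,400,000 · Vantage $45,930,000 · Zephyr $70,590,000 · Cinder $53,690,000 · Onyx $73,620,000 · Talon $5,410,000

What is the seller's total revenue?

Ordering the bids: 81,980,000 (Helix), 73,620,000 (Onyx), 70,590,000 (Zephyr), 54,400,000 (Arden), …
The 2 highest are Helix, Onyx.
Highest unsuccessful bid: $70,590,000 → clearing price.
Total revenue = 2 × $70,590,000 = $141,180,000.

Total revenue: $141,180,000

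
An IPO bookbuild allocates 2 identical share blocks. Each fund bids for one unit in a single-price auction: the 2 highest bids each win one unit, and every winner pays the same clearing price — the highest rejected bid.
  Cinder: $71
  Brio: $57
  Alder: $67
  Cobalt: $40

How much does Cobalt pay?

Cobalt pays $0

Sorting: 71 (Cinder), 67 (Alder), 57 (Brio), 40 (Cobalt)
Top 2: Cinder, Alder.
Clearing price = highest rejected bid = $57.
Cobalt does not win → pays $0.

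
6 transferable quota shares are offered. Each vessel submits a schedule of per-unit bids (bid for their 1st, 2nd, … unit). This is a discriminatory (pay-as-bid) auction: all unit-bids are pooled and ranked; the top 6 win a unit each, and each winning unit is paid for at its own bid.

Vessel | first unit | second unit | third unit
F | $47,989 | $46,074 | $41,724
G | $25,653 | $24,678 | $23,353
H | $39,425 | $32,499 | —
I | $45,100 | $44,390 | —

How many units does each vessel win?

F 3, H 1, I 2

Merging the schedules and taking the best 6: 47,989 (F-1), 46,074 (F-2), 45,100 (I-1), 44,390 (I-2), 41,724 (F-3), 39,425 (H-1)
Next rejected bid: $32,499 (not a price — pay-as-bid).
Allocation: F 3, H 1, I 2.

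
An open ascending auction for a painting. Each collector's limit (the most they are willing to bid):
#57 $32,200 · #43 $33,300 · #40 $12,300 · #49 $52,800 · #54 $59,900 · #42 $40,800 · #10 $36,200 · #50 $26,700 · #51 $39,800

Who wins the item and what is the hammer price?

Rule: the price rises until one bidder remains; the winner pays the price at which the last rival dropped out.
Sorting limits: 59,900 (#54) > 52,800 (#49) > 40,800 (#42) > 39,800 (#51) > 36,200 (#10) > 33,300 (#43) > …
#49 is the last rival to drop out, at $52,800; #54 remains and wins at that price.

#54 wins at $52,800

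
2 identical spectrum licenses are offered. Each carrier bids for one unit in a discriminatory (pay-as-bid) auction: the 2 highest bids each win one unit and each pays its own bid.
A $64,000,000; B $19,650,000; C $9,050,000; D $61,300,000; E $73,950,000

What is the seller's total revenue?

Total revenue: $137,950,000

Sorting: 73,950,000 (E), 64,000,000 (A), 61,300,000 (D), 19,650,000 (B), …
Top 2: E, A.
Total revenue = 73,950,000 + 64,000,000 = $137,950,000.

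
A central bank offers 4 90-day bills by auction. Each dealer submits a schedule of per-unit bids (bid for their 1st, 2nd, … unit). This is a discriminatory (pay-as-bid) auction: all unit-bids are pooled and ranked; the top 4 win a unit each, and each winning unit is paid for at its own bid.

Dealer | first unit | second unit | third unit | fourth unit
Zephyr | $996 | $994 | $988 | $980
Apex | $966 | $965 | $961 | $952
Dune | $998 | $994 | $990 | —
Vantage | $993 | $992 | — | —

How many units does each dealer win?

Dune 2, Zephyr 2

Merging the schedules and taking the best 4: 998 (Dune-1), 996 (Zephyr-1), 994 (Zephyr-2), 994 (Dune-2)
Next rejected bid: $993 (not a price — pay-as-bid).
Allocation: Dune 2, Zephyr 2.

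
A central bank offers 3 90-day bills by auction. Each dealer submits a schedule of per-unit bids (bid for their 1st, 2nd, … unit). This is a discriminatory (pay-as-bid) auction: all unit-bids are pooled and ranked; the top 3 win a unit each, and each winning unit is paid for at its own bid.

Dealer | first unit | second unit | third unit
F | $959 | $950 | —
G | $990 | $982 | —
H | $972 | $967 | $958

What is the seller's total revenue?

Merging the schedules and taking the best 3: 990 (G-1), 982 (G-2), 972 (H-1)
Next rejected bid: $967 (not a price — pay-as-bid).
Each winning unit pays its own bid.
Revenue = 990 + 982 + 972 = $2,944.

Total revenue: $2,944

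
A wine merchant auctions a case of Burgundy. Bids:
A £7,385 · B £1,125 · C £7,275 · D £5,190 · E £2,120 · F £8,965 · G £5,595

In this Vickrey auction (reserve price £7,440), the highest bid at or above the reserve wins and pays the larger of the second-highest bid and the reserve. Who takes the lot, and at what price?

F pays £7,440

Rule: the highest bid at or above the reserve wins and pays the larger of the second-highest bid and the reserve.
Sorting bids: 8,965 (F) > 7,385 (A) > 7,275 (C) > 5,595 (G) > 5,190 (D) > 2,120 (E) > …
Highest eligible bid: F at £8,965.
Second-highest bid £7,385 is below the reserve £7,440, so the reserve binds → payment £7,440.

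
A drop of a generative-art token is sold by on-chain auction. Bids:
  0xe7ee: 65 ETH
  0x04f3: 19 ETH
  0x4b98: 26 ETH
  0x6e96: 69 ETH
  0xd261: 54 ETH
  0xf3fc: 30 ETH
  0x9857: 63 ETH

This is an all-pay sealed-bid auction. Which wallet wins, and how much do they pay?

0x6e96 pays 69 ETH

All-pay sealed-bid auction: the highest bidder wins the item, but every bidder pays their own bid.
Bids ranked: 69 (0x6e96) > 65 (0xe7ee) > 63 (0x9857) > 54 (0xd261) > 30 (0xf3fc) > 26 (0x4b98) > …
0x6e96 wins with the top bid; all bids are sunk regardless.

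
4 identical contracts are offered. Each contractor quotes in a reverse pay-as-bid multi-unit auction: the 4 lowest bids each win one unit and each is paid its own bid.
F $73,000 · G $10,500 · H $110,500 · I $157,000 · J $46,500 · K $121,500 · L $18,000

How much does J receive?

Ordering the bids: 10,500 (G), 18,000 (L), 46,500 (J), 73,000 (F), 110,500 (H), 121,500 (K), …
Winners (4 units): G, L, J, F.
J wins → own bid $46,500.

J is paid $46,500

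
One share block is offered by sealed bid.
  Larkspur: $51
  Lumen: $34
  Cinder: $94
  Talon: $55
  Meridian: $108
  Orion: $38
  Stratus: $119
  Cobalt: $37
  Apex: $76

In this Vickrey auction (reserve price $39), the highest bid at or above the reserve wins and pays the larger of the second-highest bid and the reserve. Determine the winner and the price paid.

Stratus pays $108

Sorting bids: 119 (Stratus) > 108 (Meridian) > 94 (Cinder) > 76 (Apex) > 55 (Talon) > 51 (Larkspur) > …
Highest eligible bid: Stratus at $119.
Second-highest bid $108 exceeds the reserve $39 → payment $108.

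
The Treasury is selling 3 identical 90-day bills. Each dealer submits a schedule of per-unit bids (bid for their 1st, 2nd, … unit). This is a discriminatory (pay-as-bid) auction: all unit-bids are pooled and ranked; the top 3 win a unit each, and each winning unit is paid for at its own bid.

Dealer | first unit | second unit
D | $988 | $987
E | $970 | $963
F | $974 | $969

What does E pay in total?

Merging the schedules and taking the best 3: 988 (D-1), 987 (D-2), 974 (F-1)
Next rejected bid: $970 (not a price — pay-as-bid).
E wins no units.

E pays $0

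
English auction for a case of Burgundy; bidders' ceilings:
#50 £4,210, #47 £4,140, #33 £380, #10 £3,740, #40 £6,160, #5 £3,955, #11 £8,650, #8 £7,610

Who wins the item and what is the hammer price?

#11 wins at £7,610

Limits ranked: 8,650 (#11) > 7,610 (#8) > 6,160 (#40) > 4,210 (#50) > 4,140 (#47) > 3,955 (#5) > …
Bidding ends when #8 exits at £7,610; #11 takes it.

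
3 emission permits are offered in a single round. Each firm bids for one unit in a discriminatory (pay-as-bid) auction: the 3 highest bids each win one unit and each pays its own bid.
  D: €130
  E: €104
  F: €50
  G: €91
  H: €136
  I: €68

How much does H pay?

Sorting: 136 (H), 130 (D), 104 (E), 91 (G), 68 (I), …
Top 3: H, D, E.
H wins → own bid €136.

H pays €136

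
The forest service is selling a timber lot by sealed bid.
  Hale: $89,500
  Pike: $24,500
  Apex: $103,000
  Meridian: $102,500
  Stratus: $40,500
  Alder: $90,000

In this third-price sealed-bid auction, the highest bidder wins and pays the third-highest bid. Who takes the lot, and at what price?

Rule: the highest bidder wins and pays the third-highest bid.
Sorting bids: 103,000 (Apex) > 102,500 (Meridian) > 90,000 (Alder) > 89,500 (Hale) > 40,500 (Stratus) > 24,500 (Pike)
Apex is highest; pays the third-highest bid, $90,000.

Apex pays $90,000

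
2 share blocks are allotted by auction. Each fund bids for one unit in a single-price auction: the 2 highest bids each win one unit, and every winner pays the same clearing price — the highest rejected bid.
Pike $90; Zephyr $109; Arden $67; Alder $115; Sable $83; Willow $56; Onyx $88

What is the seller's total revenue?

Total revenue: $180

Bids ranked high→low: 115 (Alder), 109 (Zephyr), 90 (Pike), 88 (Onyx), …
Winners (2 units): Alder, Zephyr.
Highest unsuccessful bid: $90 → clearing price.
Total revenue = 2 × $90 = $180.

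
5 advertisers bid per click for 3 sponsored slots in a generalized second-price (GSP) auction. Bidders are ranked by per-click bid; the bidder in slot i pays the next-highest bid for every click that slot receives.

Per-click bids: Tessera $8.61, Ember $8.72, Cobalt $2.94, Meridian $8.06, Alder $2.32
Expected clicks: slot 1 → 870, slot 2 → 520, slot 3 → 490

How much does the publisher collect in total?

Sorting advertisers: $8.72 (Ember) > $8.61 (Tessera) > $8.06 (Meridian) > $2.94 (Cobalt) > …
Slot 1: Ember pays $8.61 × 870 = $7490.70
Slot 2: Tessera pays $8.06 × 520 = $4191.20
Slot 3: Meridian pays $2.94 × 490 = $1440.60
Total = $13122.50

Total revenue: $13122.50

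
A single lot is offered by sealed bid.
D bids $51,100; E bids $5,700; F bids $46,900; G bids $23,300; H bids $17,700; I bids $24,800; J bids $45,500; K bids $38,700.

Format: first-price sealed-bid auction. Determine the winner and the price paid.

Bids ranked: 51,100 (D) > 46,900 (F) > 45,500 (J) > 38,700 (K) > 24,800 (I) > 23,300 (G) > …
D is highest → pays own bid, $51,100.

D pays $51,100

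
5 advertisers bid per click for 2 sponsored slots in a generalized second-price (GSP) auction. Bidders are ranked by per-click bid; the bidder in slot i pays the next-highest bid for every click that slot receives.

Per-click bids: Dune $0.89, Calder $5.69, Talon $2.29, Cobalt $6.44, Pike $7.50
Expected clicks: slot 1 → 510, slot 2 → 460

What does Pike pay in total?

Pike pays $3284.40

Sorting advertisers: $7.50 (Pike) > $6.44 (Cobalt) > $5.69 (Calder) > …
Pike holds slot 1 → pays next bid $6.44 × 510 clicks = $3284.40.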